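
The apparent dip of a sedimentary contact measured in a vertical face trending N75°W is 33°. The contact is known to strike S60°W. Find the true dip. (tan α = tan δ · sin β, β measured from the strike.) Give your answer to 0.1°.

42.6°

β = acute angle between strike S60°W and section N75°W = 45°.
tan(true dip) = tan 33° / sin 45° = 0.9184
δ = arctan(0.9184) = 42.56°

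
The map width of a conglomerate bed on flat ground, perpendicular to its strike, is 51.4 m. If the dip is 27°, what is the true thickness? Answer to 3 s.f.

True thickness t = w · sin(dip) = 51.4 × sin 27°
t = 51.4 × 0.4540 = 23.335 m

23.3 m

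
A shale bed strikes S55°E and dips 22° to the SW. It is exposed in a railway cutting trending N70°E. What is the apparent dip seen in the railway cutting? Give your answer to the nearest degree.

The strike is S55°E and the section trends N70°E; the acute angle between them is β = 55°.
tan(apparent dip) = tan 22° · sin 55° = 0.3310
α = arctan(0.3310) = 18.31°

18°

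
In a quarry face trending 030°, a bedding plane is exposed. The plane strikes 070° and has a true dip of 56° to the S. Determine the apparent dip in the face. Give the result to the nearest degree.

Angle between strike (070°) and section (030°): β = 40°.
tan α = tan 56° × sin 40° = 1.4826 × 0.6428 = 0.9530
apparent dip = arctan 0.9530 = 43.62°

44°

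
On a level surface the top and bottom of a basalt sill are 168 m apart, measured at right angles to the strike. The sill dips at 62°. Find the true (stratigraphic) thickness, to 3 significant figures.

148 m

True thickness t = w · sin(dip) = 168 × sin 62°
t = 168 × 0.8829 = 148.335 m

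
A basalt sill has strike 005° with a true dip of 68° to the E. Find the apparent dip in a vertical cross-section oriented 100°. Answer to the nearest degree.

68°

The strike is 005° and the section trends 100°; the acute angle between them is β = 85°.
tan α = tan 68° × sin 85° = 2.4751 × 0.9962 = 2.4657
apparent dip = arctan 2.4657 = 67.92°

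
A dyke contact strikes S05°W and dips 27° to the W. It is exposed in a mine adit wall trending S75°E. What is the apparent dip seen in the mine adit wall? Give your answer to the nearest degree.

The strike is S05°W and the section trends S75°E; the acute angle between them is β = 80°.
tan(apparent dip) = tan 27° · sin 80° = 0.5018
apparent dip = arctan 0.5018 = 26.65°

27°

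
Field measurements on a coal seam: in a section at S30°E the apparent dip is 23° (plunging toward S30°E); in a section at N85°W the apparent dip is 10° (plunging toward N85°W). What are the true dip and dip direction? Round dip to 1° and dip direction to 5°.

true dip 34°, dip direction 200°

Each apparent-dip line lies in the plane. As unit vectors (x east, y north, z up), v₁ plunges 23°→S30°E and v₂ plunges 10°→N85°W.
The plane normal is n = v₁ × v₂ ∝ (-0.172, -0.463, 0.743).
tan δ = √(n_x²+n_y²)/n_z = 0.494/0.743, so δ = 33.6°.
The horizontal component of n points toward azimuth atan2(n_x, n_y) = 200°, the dip direction.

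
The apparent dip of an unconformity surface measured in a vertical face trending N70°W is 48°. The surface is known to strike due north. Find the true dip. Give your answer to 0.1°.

49.8°

The section is 70° from the strike.
tan(true dip) = tan 48° / sin 70° = 1.1819
true dip = arctan 1.1819 = 49.77°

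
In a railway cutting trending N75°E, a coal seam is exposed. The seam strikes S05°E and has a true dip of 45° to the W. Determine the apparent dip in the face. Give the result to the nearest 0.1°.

44.6°

The strike is S05°E and the section trends N75°E; the acute angle between them is β = 80°.
tan α = tan 45° × sin 80° = 1.0000 × 0.9848 = 0.9848
apparent dip = arctan 0.9848 = 44.56°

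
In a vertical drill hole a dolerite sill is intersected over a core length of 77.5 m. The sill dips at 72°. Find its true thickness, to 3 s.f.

True thickness t = h · cos(dip) = 77.5 × cos 72°
t = 77.5 × 0.3090 = 23.949 m

23.9 m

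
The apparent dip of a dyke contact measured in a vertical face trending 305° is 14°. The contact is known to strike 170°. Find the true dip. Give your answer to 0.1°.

19.4°

β = acute angle between strike 170° and section 305° = 45°.
tan(true dip) = tan 14° / sin 45° = 0.3526
true dip = arctan 0.3526 = 19.42°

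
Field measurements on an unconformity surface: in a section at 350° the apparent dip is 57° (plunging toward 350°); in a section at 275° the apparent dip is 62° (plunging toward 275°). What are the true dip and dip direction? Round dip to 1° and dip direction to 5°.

true dip 65°, dip direction 305°

Each apparent-dip line lies in the plane. As unit vectors (x east, y north, z up), v₁ plunges 57°→350° and v₂ plunges 62°→275°.
n = v₁ × v₂ = (-0.439, 0.309, 0.247) (taken with n_z > 0).
True dip = arccos(n_z / |n|) = arccos(0.4179) = 65.3°.
The horizontal component of n points toward azimuth atan2(n_x, n_y) = 305°, the dip direction.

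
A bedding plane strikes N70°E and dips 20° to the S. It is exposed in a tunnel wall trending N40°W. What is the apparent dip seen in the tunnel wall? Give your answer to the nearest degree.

19°

The strike is N70°E and the section trends N40°W; the acute angle between them is β = 70°.
tan(apparent dip) = tan 20° · sin 70° = 0.3420
α = arctan(0.3420) = 18.88°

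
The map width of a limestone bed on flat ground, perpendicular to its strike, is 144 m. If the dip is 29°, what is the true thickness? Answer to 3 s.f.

69.8 m

True thickness t = w · sin(dip) = 144 × sin 29°
t = 144 × 0.4848 = 69.813 m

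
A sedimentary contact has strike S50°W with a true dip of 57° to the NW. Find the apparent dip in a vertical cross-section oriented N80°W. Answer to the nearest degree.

The section lies 50° from the strike.
tan α = tan 57° × sin 50° = 1.5399 × 0.7660 = 1.1796
apparent dip = arctan 1.1796 = 49.71°

50°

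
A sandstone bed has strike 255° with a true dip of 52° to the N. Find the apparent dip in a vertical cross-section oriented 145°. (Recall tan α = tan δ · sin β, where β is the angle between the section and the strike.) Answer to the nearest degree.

Angle between strike (255°) and section (145°): β = 70°.
tan(apparent dip) = tan 52° · sin 70° = 1.2028
α = arctan(1.2028) = 50.26°

50°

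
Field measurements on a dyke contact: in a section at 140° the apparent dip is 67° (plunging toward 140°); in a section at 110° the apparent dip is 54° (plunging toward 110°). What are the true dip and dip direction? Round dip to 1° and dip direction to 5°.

true dip 70°, dip direction 170°

Each apparent-dip line lies in the plane. As unit vectors (x east, y north, z up), v₁ plunges 67°→140° and v₂ plunges 54°→110°.
Cross product v₁ × v₂ gives the pole to the plane: n ∝ (0.057, -0.305, 0.115).
True dip = arccos(n_z / |n|) = arccos(0.3468) = 69.7°.
Dip direction = atan2(0.057, -0.305) = 169° (azimuth of n's horizontal projection).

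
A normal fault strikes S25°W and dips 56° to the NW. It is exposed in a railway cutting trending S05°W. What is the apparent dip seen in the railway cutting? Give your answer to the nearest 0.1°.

26.9°

Angle between strike (S25°W) and section (S05°W): β = 20°.
tan α = tan 56° × sin 20° = 1.4826 × 0.3420 = 0.5071
α = arctan(0.5071) = 26.89°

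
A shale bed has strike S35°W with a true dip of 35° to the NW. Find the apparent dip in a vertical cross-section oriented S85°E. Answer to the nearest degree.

Angle between strike (S35°W) and section (S85°E): β = 60°.
tan(apparent dip) = tan 35° · sin 60° = 0.6064
α = arctan(0.6064) = 31.23°

31°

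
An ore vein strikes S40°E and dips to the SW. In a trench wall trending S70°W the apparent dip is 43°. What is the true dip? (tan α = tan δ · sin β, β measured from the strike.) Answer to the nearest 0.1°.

44.8°

The section is 70° from the strike.
tan(true dip) = tan 43° / sin 70° = 0.9924
true dip = arctan 0.9924 = 44.78°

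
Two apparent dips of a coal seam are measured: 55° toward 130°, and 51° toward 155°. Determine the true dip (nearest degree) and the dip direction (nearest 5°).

The two traces are lines in the plane: v₁ = (sin 130°·cos 55°, cos 130°·cos 55°, −sin 55°), v₂ = (sin 155°·cos 51°, cos 155°·cos 51°, −sin 51°).
n = v₁ × v₂ = (0.181, -0.124, 0.153) (taken with n_z > 0).
True dip = arccos(n_z / |n|) = arccos(0.5717) = 55.1°.
Dip direction = atan2(0.181, -0.124) = 124° (azimuth of n's horizontal projection).

true dip 55°, dip direction 125°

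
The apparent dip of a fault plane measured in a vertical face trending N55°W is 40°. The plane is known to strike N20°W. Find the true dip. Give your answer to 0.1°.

The section is 35° from the strike.
tan δ = tan α / sin β = tan 40° / sin 35° = 0.8391 / 0.5736 = 1.4629
true dip = arctan 1.4629 = 55.64°

55.6°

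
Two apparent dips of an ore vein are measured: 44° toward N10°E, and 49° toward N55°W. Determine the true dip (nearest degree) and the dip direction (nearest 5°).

true dip 52°, dip direction 330°

Each apparent-dip line lies in the plane. As unit vectors (x east, y north, z up), v₁ plunges 44°→N10°E and v₂ plunges 49°→N55°W.
Cross product v₁ × v₂ gives the pole to the plane: n ∝ (-0.273, 0.468, 0.428).
tan δ = √(n_x²+n_y²)/n_z = 0.542/0.428, so δ = 51.7°.
Dip direction = atan2(-0.273, 0.468) = 330° (azimuth of n's horizontal projection).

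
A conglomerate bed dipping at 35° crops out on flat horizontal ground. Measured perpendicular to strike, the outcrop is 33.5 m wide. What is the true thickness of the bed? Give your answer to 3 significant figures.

True thickness t = w · sin(dip) = 33.5 × sin 35°
t = 33.5 × 0.5736 = 19.215 m

19.2 m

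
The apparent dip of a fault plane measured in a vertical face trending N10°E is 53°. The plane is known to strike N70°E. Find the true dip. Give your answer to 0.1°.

56.9°

β = acute angle between strike N70°E and section N10°E = 60°.
tan δ = tan α / sin β = tan 53° / sin 60° = 1.3270 / 0.8660 = 1.5323
δ = arctan(1.5323) = 56.87°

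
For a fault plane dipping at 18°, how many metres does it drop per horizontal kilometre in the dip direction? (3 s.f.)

drop per km = 1000 × tan 18° = 1000 × 0.3249

325 m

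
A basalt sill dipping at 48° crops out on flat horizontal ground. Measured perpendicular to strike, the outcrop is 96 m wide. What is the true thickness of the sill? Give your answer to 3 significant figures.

71.3 m

True thickness t = w · sin(dip) = 96 × sin 48°
t = 96 × 0.7431 = 71.342 m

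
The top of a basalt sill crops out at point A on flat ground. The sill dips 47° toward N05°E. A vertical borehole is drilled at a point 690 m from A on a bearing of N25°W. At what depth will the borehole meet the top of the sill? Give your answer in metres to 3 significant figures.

641 m

The hole lies 30° from the dip direction, so the down-dip offset is 690 × cos 30° = 597.56 m.
Depth = down-dip offset × tan(dip) = 597.56 × tan 47° = 597.56 × 1.0724
Depth = 640.80 m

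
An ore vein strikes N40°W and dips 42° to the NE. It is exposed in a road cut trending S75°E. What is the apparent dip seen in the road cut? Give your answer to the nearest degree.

27°

The strike is N40°W and the section trends S75°E; the acute angle between them is β = 35°.
tan(apparent dip) = tan 42° · sin 35° = 0.5165
apparent dip = arctan 0.5165 = 27.31°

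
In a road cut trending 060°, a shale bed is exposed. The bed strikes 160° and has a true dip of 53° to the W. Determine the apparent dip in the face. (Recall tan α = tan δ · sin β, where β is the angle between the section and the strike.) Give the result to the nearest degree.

53°

The section lies 80° from the strike.
tan(apparent dip) = tan 53° · sin 80° = 1.3069
α = arctan(1.3069) = 52.58°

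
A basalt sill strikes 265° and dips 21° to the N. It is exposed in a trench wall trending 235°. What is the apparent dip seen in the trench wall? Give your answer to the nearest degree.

The strike is 265° and the section trends 235°; the acute angle between them is β = 30°.
tan(apparent dip) = tan 21° · sin 30° = 0.1919
α = arctan(0.1919) = 10.86°

11°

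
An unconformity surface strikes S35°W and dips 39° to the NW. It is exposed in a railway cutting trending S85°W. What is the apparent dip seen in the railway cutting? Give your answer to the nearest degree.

Angle between strike (S35°W) and section (S85°W): β = 50°.
tan(apparent dip) = tan 39° · sin 50° = 0.6203
apparent dip = arctan 0.6203 = 31.81°

32°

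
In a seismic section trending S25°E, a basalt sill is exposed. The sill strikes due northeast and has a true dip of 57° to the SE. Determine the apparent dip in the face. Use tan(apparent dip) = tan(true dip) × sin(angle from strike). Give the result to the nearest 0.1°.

55.4°

Angle between strike (due northeast) and section (S25°E): β = 70°.
tan α = tan 57° × sin 70° = 1.5399 × 0.9397 = 1.4470
α = arctan(1.4470) = 55.35°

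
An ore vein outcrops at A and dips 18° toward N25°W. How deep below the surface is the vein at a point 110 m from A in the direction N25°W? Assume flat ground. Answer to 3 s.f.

35.7 m

The hole is directly down-dip from the outcrop, so the down-dip offset is 110 m.
Depth = down-dip offset × tan(dip) = 110.00 × tan 18° = 110.00 × 0.3249
Depth = 35.74 m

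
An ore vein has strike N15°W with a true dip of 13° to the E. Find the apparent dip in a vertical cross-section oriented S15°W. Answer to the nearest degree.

Angle between strike (N15°W) and section (S15°W): β = 30°.
tan(apparent dip) = tan 13° · sin 30° = 0.1154
apparent dip = arctan 0.1154 = 6.58°

7°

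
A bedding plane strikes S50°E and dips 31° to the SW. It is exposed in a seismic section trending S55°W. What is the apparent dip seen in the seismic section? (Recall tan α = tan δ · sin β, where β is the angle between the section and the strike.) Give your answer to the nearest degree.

30°

The section lies 75° from the strike.
tan α = tan 31° × sin 75° = 0.6009 × 0.9659 = 0.5804
apparent dip = arctan 0.5804 = 30.13°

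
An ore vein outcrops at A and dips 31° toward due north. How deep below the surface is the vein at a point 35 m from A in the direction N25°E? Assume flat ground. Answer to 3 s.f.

The hole lies 25° from the dip direction, so the down-dip offset is 35 × cos 25° = 31.72 m.
Depth = down-dip offset × tan(dip) = 31.72 × tan 31° = 31.72 × 0.6009
Depth = 19.06 m

19.1 m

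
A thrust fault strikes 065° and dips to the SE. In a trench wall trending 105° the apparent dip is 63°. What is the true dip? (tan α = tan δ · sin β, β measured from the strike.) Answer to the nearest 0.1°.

71.9°

The section is 40° from the strike.
tan δ = tan α / sin β = tan 63° / sin 40° = 1.9626 / 0.6428 = 3.0533
true dip = arctan 3.0533 = 71.87°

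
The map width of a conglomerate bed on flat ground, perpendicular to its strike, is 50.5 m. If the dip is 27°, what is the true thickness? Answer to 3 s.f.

True thickness t = w · sin(dip) = 50.5 × sin 27°
t = 50.5 × 0.4540 = 22.927 m

22.9 m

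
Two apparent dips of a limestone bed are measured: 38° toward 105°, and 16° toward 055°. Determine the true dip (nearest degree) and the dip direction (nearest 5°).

true dip 40°, dip direction 125°

Represent each trace as a vector plunging at its apparent dip toward its trend (east-north-up frame): v₁ = (0.761, -0.204, -0.616), v₂ = (0.787, 0.551, -0.276).
Cross product v₁ × v₂ gives the pole to the plane: n ∝ (0.396, -0.275, 0.580).
tan δ = √(n_x²+n_y²)/n_z = 0.482/0.580, so δ = 39.7°.
Dip direction = atan2(0.396, -0.275) = 125° (azimuth of n's horizontal projection).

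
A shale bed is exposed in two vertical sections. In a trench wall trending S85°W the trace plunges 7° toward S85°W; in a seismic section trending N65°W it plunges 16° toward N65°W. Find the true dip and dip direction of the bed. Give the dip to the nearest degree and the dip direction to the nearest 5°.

The two traces are lines in the plane: v₁ = (sin 265°·cos 7°, cos 265°·cos 7°, −sin 7°), v₂ = (sin 295°·cos 16°, cos 295°·cos 16°, −sin 16°).
n = v₁ × v₂ = (-0.073, 0.166, 0.477) (taken with n_z > 0).
Dip δ = arctan(|n_h|/n_z) = arctan(0.182/0.477) = 20.9°.
Dip direction = azimuth of (n_x, n_y) = atan2(-0.073, 0.166) = 336°.

true dip 21°, dip direction 335°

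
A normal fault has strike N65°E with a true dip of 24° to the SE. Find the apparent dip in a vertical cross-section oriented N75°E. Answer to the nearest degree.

4°

The section lies 10° from the strike.
tan α = tan 24° × sin 10° = 0.4452 × 0.1736 = 0.0773
α = arctan(0.0773) = 4.42°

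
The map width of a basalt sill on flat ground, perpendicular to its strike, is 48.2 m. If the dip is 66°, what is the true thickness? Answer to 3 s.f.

True thickness t = w · sin(dip) = 48.2 × sin 66°
t = 48.2 × 0.9135 = 44.033 m

44.0 m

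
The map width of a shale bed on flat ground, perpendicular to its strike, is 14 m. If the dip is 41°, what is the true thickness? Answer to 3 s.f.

9.18 m

True thickness t = w · sin(dip) = 14 × sin 41°
t = 14 × 0.6561 = 9.185 m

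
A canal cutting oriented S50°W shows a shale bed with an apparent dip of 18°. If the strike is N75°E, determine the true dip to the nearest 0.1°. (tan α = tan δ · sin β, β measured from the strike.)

37.6°

β = acute angle between strike N75°E and section S50°W = 25°.
tan(true dip) = tan 18° / sin 25° = 0.7688
true dip = arctan 0.7688 = 37.55°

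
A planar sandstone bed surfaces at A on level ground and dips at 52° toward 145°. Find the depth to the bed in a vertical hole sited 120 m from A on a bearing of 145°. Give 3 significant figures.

154 m

The hole is directly down-dip from the outcrop, so the down-dip offset is 120 m.
Depth = down-dip offset × tan(dip) = 120.00 × tan 52° = 120.00 × 1.2799
Depth = 153.59 m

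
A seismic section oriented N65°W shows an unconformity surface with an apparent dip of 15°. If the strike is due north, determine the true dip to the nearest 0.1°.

The section is 65° from the strike.
tan δ = tan α / sin β = tan 15° / sin 65° = 0.2679 / 0.9063 = 0.2956
δ = arctan(0.2956) = 16.47°

16.5°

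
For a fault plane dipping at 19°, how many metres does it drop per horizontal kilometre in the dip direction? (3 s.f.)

344 m

drop per km = 1000 × tan 19° = 1000 × 0.3443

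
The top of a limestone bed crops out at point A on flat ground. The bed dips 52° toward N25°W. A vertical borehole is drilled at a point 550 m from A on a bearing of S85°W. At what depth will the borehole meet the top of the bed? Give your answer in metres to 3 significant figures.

The hole lies 70° from the dip direction, so the down-dip offset is 550 × cos 70° = 188.11 m.
Depth = down-dip offset × tan(dip) = 188.11 × tan 52° = 188.11 × 1.2799
Depth = 240.77 m

241 m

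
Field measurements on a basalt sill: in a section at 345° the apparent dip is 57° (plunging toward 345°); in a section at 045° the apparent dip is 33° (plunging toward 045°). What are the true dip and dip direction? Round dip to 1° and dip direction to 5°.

true dip 57°, dip direction 340°

The two traces are lines in the plane: v₁ = (sin 345°·cos 57°, cos 345°·cos 57°, −sin 57°), v₂ = (sin 45°·cos 33°, cos 45°·cos 33°, −sin 33°).
The plane normal is n = v₁ × v₂ ∝ (-0.211, 0.574, 0.396).
tan δ = √(n_x²+n_y²)/n_z = 0.612/0.396, so δ = 57.1°.
Dip direction = atan2(-0.211, 0.574) = 340° (azimuth of n's horizontal projection).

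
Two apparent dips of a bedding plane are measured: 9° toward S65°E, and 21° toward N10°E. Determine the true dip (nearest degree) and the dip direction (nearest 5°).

true dip 25°, dip direction 045°

Represent each trace as a vector plunging at its apparent dip toward its trend (east-north-up frame): v₁ = (0.895, -0.417, -0.156), v₂ = (0.162, 0.919, -0.358).
The plane normal is n = v₁ × v₂ ∝ (0.293, 0.295, 0.891).
Dip δ = arctan(|n_h|/n_z) = arctan(0.416/0.891) = 25.1°.
Dip direction = azimuth of (n_x, n_y) = atan2(0.293, 0.295) = 45°.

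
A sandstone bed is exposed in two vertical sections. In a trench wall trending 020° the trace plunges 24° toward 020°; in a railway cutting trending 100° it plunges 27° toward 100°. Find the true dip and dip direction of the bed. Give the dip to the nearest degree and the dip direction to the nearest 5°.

The two traces are lines in the plane: v₁ = (sin 20°·cos 24°, cos 20°·cos 24°, −sin 24°), v₂ = (sin 100°·cos 27°, cos 100°·cos 27°, −sin 27°).
n = v₁ × v₂ = (0.453, 0.215, 0.802) (taken with n_z > 0).
Dip δ = arctan(|n_h|/n_z) = arctan(0.501/0.802) = 32.0°.
The horizontal component of n points toward azimuth atan2(n_x, n_y) = 65°, the dip direction.

true dip 32°, dip direction 065°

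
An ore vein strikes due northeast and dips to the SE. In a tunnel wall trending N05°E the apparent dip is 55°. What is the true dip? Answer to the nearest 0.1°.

65.8°

The section is 40° from the strike.
tan(true dip) = tan 55° / sin 40° = 2.2218
δ = arctan(2.2218) = 65.77°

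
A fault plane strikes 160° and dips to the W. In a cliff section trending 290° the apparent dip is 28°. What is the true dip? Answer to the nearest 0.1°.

34.8°

The section is 50° from the strike.
tan(true dip) = tan 28° / sin 50° = 0.6941
δ = arctan(0.6941) = 34.76°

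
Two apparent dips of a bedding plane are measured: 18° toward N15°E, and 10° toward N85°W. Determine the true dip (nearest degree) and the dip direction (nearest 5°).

The two traces are lines in the plane: v₁ = (sin 15°·cos 18°, cos 15°·cos 18°, −sin 18°), v₂ = (sin 275°·cos 10°, cos 275°·cos 10°, −sin 10°).
The plane normal is n = v₁ × v₂ ∝ (-0.133, 0.346, 0.922).
True dip = arccos(n_z / |n|) = arccos(0.9279) = 21.9°.
Dip direction = atan2(-0.133, 0.346) = 339° (azimuth of n's horizontal projection).

true dip 22°, dip direction 340°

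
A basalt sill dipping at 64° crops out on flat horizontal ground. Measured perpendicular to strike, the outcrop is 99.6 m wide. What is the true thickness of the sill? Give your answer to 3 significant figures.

89.5 m

True thickness t = w · sin(dip) = 99.6 × sin 64°
t = 99.6 × 0.8988 = 89.520 m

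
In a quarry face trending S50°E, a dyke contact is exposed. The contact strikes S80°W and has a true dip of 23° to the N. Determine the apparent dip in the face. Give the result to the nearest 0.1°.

18.0°

The strike is S80°W and the section trends S50°E; the acute angle between them is β = 50°.
tan(apparent dip) = tan 23° · sin 50° = 0.3252
α = arctan(0.3252) = 18.01°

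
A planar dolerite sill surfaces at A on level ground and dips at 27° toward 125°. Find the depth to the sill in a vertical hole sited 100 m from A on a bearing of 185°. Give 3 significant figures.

25.5 m

The hole lies 60° from the dip direction, so the down-dip offset is 100 × cos 60° = 50.00 m.
Depth = down-dip offset × tan(dip) = 50.00 × tan 27° = 50.00 × 0.5095
Depth = 25.48 m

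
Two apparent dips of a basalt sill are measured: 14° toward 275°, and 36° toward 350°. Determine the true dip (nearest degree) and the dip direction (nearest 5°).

The two traces are lines in the plane: v₁ = (sin 275°·cos 14°, cos 275°·cos 14°, −sin 14°), v₂ = (sin 350°·cos 36°, cos 350°·cos 36°, −sin 36°).
n = v₁ × v₂ = (-0.143, 0.534, 0.758) (taken with n_z > 0).
True dip = arccos(n_z / |n|) = arccos(0.8080) = 36.1°.
Dip direction = atan2(-0.143, 0.534) = 345° (azimuth of n's horizontal projection).

true dip 36°, dip direction 345°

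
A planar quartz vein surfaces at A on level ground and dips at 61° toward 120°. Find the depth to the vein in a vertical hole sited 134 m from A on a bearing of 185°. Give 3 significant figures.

102 m

The hole lies 65° from the dip direction, so the down-dip offset is 134 × cos 65° = 56.63 m.
Depth = down-dip offset × tan(dip) = 56.63 × tan 61° = 56.63 × 1.8040
Depth = 102.16 m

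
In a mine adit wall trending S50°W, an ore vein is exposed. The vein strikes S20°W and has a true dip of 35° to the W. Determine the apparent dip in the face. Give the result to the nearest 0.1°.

The section lies 30° from the strike.
tan(apparent dip) = tan 35° · sin 30° = 0.3501
apparent dip = arctan 0.3501 = 19.30°

19.3°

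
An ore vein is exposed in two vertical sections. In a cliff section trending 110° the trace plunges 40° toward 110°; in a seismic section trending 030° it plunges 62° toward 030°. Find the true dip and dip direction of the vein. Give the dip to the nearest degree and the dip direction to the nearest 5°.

true dip 63°, dip direction 045°

Represent each trace as a vector plunging at its apparent dip toward its trend (east-north-up frame): v₁ = (0.720, -0.262, -0.643), v₂ = (0.235, 0.407, -0.883).
Cross product v₁ × v₂ gives the pole to the plane: n ∝ (0.493, 0.485, 0.354).
tan δ = √(n_x²+n_y²)/n_z = 0.691/0.354, so δ = 62.9°.
The horizontal component of n points toward azimuth atan2(n_x, n_y) = 45°, the dip direction.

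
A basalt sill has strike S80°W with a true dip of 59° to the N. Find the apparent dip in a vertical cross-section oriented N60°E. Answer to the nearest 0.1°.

Angle between strike (S80°W) and section (N60°E): β = 20°.
tan α = tan 59° × sin 20° = 1.6643 × 0.3420 = 0.5692
apparent dip = arctan 0.5692 = 29.65°

29.6°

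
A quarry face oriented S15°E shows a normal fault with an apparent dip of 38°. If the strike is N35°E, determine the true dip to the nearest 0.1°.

45.6°

The section is 50° from the strike.
tan(true dip) = tan 38° / sin 50° = 1.0199
true dip = arctan 1.0199 = 45.56°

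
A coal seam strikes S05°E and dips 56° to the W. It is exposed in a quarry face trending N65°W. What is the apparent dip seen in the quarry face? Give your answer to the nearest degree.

52°

Angle between strike (S05°E) and section (N65°W): β = 60°.
tan α = tan 56° × sin 60° = 1.4826 × 0.8660 = 1.2839
α = arctan(1.2839) = 52.09°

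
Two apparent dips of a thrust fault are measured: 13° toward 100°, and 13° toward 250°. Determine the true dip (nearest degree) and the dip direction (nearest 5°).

true dip 42°, dip direction 175°

Represent each trace as a vector plunging at its apparent dip toward its trend (east-north-up frame): v₁ = (0.960, -0.169, -0.225), v₂ = (-0.916, -0.333, -0.225).
Cross product v₁ × v₂ gives the pole to the plane: n ∝ (0.037, -0.422, 0.475).
tan δ = √(n_x²+n_y²)/n_z = 0.423/0.475, so δ = 41.7°.
Dip direction = atan2(0.037, -0.422) = 175° (azimuth of n's horizontal projection).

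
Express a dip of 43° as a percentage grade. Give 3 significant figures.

93.3%

grade % = 100 × tan 43° = 100 × 0.9325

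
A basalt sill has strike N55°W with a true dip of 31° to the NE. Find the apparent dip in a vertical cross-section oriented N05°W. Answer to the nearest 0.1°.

24.7°

The section lies 50° from the strike.
tan α = tan 31° × sin 50° = 0.6009 × 0.7660 = 0.4603
apparent dip = arctan 0.4603 = 24.72°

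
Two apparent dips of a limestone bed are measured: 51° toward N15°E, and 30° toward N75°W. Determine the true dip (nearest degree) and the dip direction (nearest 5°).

The two traces are lines in the plane: v₁ = (sin 15°·cos 51°, cos 15°·cos 51°, −sin 51°), v₂ = (sin 285°·cos 30°, cos 285°·cos 30°, −sin 30°).
Cross product v₁ × v₂ gives the pole to the plane: n ∝ (-0.130, 0.732, 0.545).
tan δ = √(n_x²+n_y²)/n_z = 0.743/0.545, so δ = 53.7°.
The horizontal component of n points toward azimuth atan2(n_x, n_y) = 350°, the dip direction.

true dip 54°, dip direction 350°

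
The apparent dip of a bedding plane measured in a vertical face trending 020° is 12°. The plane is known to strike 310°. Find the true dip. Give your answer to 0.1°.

The section is 70° from the strike.
tan(true dip) = tan 12° / sin 70° = 0.2262
true dip = arctan 0.2262 = 12.75°

12.7°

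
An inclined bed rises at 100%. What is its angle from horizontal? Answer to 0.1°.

tan θ = 100/100 = 1.0000
θ = arctan(1.0000) = 45.00°

45.0°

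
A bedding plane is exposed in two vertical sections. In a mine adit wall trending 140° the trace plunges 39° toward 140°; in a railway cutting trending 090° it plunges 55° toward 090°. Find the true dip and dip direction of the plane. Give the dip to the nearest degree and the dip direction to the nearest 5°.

true dip 55°, dip direction 085°

Each apparent-dip line lies in the plane. As unit vectors (x east, y north, z up), v₁ plunges 39°→140° and v₂ plunges 55°→090°.
The plane normal is n = v₁ × v₂ ∝ (0.488, 0.048, 0.341).
tan δ = √(n_x²+n_y²)/n_z = 0.490/0.341, so δ = 55.1°.
The horizontal component of n points toward azimuth atan2(n_x, n_y) = 84°, the dip direction.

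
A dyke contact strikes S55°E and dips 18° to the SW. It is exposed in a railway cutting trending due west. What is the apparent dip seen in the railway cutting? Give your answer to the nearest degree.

11°

The section lies 35° from the strike.
tan(apparent dip) = tan 18° · sin 35° = 0.1864
apparent dip = arctan 0.1864 = 10.56°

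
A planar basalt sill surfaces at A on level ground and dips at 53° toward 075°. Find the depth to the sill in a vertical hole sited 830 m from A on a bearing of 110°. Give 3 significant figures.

902 m

The hole lies 35° from the dip direction, so the down-dip offset is 830 × cos 35° = 679.90 m.
Depth = down-dip offset × tan(dip) = 679.90 × tan 53° = 679.90 × 1.3270
Depth = 902.25 m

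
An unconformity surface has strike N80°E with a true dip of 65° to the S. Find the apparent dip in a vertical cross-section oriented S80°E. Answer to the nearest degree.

Angle between strike (N80°E) and section (S80°E): β = 20°.
tan(apparent dip) = tan 65° · sin 20° = 0.7335
apparent dip = arctan 0.7335 = 36.26°

36°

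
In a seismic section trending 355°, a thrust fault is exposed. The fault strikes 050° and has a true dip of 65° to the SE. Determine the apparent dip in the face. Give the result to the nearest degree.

The section lies 55° from the strike.
tan α = tan 65° × sin 55° = 2.1445 × 0.8192 = 1.7567
α = arctan(1.7567) = 60.35°

60°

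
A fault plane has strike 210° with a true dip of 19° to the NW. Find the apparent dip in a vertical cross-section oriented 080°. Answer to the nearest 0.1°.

14.8°

Angle between strike (210°) and section (080°): β = 50°.
tan(apparent dip) = tan 19° · sin 50° = 0.2638
apparent dip = arctan 0.2638 = 14.78°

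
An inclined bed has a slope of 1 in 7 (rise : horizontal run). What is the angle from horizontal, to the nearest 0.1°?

tan θ = 1/7 = 0.1429
θ = arctan(0.1429) = 8.13°

8.1°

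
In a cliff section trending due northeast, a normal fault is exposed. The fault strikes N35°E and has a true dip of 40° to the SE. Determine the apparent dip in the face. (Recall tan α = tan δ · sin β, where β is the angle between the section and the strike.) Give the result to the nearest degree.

8°

Angle between strike (N35°E) and section (due northeast): β = 10°.
tan α = tan 40° × sin 10° = 0.8391 × 0.1736 = 0.1457
α = arctan(0.1457) = 8.29°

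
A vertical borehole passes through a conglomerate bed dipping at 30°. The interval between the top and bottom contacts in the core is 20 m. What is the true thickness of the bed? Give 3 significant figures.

True thickness t = h · cos(dip) = 20 × cos 30°
t = 20 × 0.8660 = 17.321 m

17.3 m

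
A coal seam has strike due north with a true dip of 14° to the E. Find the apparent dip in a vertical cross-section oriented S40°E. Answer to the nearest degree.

The strike is due north and the section trends S40°E; the acute angle between them is β = 40°.
tan(apparent dip) = tan 14° · sin 40° = 0.1603
α = arctan(0.1603) = 9.11°

9°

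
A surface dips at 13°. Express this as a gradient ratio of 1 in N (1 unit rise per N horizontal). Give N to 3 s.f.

1 : N means tan θ = 1/N, so N = 1/tan 13° = 1/0.2309

1 in 4.33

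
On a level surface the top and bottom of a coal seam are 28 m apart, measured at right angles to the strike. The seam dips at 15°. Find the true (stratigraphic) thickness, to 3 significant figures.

7.25 m

True thickness t = w · sin(dip) = 28 × sin 15°
t = 28 × 0.2588 = 7.247 m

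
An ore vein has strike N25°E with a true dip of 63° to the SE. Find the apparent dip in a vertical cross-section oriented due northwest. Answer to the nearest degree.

62°

Angle between strike (N25°E) and section (due northwest): β = 70°.
tan(apparent dip) = tan 63° · sin 70° = 1.8443
apparent dip = arctan 1.8443 = 61.53°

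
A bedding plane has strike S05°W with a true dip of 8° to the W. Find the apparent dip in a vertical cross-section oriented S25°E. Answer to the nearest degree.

4°

Angle between strike (S05°W) and section (S25°E): β = 30°.
tan(apparent dip) = tan 8° · sin 30° = 0.0703
α = arctan(0.0703) = 4.02°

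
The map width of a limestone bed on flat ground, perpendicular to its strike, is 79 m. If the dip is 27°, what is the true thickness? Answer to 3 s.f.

35.9 m

True thickness t = w · sin(dip) = 79 × sin 27°
t = 79 × 0.4540 = 35.865 m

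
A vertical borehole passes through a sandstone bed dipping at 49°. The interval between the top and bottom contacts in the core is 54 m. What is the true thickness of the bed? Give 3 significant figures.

True thickness t = h · cos(dip) = 54 × cos 49°
t = 54 × 0.6561 = 35.427 m

35.4 m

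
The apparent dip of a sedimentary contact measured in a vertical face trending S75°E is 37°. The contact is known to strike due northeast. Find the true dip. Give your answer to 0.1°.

41.0°

β = acute angle between strike due northeast and section S75°E = 60°.
tan(true dip) = tan 37° / sin 60° = 0.8701
δ = arctan(0.8701) = 41.03°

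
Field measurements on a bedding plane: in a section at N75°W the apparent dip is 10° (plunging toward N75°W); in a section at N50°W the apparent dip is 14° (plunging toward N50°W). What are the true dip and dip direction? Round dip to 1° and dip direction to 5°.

The two traces are lines in the plane: v₁ = (sin 285°·cos 10°, cos 285°·cos 10°, −sin 10°), v₂ = (sin 310°·cos 14°, cos 310°·cos 14°, −sin 14°).
The plane normal is n = v₁ × v₂ ∝ (-0.047, 0.101, 0.404).
tan δ = √(n_x²+n_y²)/n_z = 0.111/0.404, so δ = 15.4°.
The horizontal component of n points toward azimuth atan2(n_x, n_y) = 335°, the dip direction.

true dip 15°, dip direction 335°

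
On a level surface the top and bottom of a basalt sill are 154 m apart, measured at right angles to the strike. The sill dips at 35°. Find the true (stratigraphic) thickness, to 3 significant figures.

True thickness t = w · sin(dip) = 154 × sin 35°
t = 154 × 0.5736 = 88.331 m

88.3 m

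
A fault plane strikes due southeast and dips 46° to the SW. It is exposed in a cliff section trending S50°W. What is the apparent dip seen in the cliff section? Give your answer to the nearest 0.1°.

The strike is due southeast and the section trends S50°W; the acute angle between them is β = 85°.
tan(apparent dip) = tan 46° · sin 85° = 1.0316
apparent dip = arctan 1.0316 = 45.89°

45.9°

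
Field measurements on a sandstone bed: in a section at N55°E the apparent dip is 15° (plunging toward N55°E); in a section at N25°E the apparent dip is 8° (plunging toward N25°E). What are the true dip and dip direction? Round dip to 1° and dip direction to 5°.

The two traces are lines in the plane: v₁ = (sin 55°·cos 15°, cos 55°·cos 15°, −sin 15°), v₂ = (sin 25°·cos 8°, cos 25°·cos 8°, −sin 8°).
The plane normal is n = v₁ × v₂ ∝ (0.155, 0.002, 0.478).
Dip δ = arctan(|n_h|/n_z) = arctan(0.155/0.478) = 18.0°.
Dip direction = azimuth of (n_x, n_y) = atan2(0.155, 0.002) = 89°.

true dip 18°, dip direction 090°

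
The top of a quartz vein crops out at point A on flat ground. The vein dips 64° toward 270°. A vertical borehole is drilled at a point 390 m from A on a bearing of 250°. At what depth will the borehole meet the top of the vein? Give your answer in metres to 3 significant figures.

751 m

The hole lies 20° from the dip direction, so the down-dip offset is 390 × cos 20° = 366.48 m.
Depth = down-dip offset × tan(dip) = 366.48 × tan 64° = 366.48 × 2.0503
Depth = 751.40 m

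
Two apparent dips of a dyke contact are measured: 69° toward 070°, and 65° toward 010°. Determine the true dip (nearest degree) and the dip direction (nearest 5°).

Each apparent-dip line lies in the plane. As unit vectors (x east, y north, z up), v₁ plunges 69°→070° and v₂ plunges 65°→010°.
The plane normal is n = v₁ × v₂ ∝ (0.277, 0.237, 0.131).
True dip = arccos(n_z / |n|) = arccos(0.3384) = 70.2°.
Dip direction = azimuth of (n_x, n_y) = atan2(0.277, 0.237) = 50°.

true dip 70°, dip direction 050°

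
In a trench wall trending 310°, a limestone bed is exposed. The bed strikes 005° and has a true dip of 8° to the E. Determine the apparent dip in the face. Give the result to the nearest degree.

The section lies 55° from the strike.
tan α = tan 8° × sin 55° = 0.1405 × 0.8192 = 0.1151
α = arctan(0.1151) = 6.57°

7°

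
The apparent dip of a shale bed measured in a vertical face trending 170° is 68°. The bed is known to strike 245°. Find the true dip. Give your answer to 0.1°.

68.7°

β = acute angle between strike 245° and section 170° = 75°.
tan δ = tan α / sin β = tan 68° / sin 75° = 2.4751 / 0.9659 = 2.5624
true dip = arctan 2.5624 = 68.68°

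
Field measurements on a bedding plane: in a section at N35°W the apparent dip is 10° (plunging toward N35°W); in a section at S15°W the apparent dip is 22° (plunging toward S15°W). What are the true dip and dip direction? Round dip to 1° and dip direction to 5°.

Represent each trace as a vector plunging at its apparent dip toward its trend (east-north-up frame): v₁ = (-0.565, 0.807, -0.174), v₂ = (-0.240, -0.896, -0.375).
Cross product v₁ × v₂ gives the pole to the plane: n ∝ (-0.458, -0.170, 0.699).
Dip δ = arctan(|n_h|/n_z) = arctan(0.488/0.699) = 34.9°.
Dip direction = azimuth of (n_x, n_y) = atan2(-0.458, -0.170) = 250°.

true dip 35°, dip direction 250°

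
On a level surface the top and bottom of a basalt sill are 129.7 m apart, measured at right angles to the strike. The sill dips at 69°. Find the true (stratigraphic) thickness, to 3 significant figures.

121 m

True thickness t = w · sin(dip) = 129.7 × sin 69°
t = 129.7 × 0.9336 = 121.085 m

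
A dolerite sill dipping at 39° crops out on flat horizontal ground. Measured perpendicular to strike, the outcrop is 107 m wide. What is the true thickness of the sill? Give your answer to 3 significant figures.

True thickness t = w · sin(dip) = 107 × sin 39°
t = 107 × 0.6293 = 67.337 m

67.3 m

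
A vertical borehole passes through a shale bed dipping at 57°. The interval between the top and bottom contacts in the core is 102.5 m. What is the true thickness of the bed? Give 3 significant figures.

True thickness t = h · cos(dip) = 102.5 × cos 57°
t = 102.5 × 0.5446 = 55.826 m

55.8 m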